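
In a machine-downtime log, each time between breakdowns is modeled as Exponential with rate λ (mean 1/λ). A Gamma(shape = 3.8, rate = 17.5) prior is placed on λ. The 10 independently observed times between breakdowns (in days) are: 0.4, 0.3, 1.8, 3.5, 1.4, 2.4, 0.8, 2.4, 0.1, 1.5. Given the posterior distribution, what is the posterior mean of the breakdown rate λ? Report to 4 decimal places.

0.4299

With a Gamma(shape α, rate β) prior on the exponential rate λ, the posterior after n observations with total T = Σxᵢ is Gamma(α+n, β+T).
Sum of observations T = 14.6 days; n = 10.
Posterior: Gamma(3.8+10, 17.5+14.6) = Gamma(13.8, 32.1).
Posterior mean of λ = α/β = 13.8/32.1 = 0.4299.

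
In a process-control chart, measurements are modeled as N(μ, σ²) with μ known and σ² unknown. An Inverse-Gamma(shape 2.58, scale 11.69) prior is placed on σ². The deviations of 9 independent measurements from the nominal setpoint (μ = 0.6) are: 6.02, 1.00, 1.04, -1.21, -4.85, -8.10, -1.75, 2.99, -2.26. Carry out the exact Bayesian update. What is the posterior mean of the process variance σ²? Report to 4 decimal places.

13.9316

With known mean μ and an Inverse-Gamma(α, β) prior on σ², the Normal likelihood is conjugate: posterior is Inv-Gamma(α + n/2, β + Σ(xᵢ−μ)²/2).
Σ(xᵢ−μ)² = (6.02)² + (1.00)² + (1.04)² + (-1.21)² + (-4.85)² + (-8.10)² + (-1.75)² + (2.99)² + (-2.26)² = 146.0288.
Posterior: Inv-Gamma(2.58 + 9/2, 11.69 + 146.0288/2) = Inv-Gamma(7.08, 84.70440).
E[σ²|data] = β/(α−1) = 84.70440/6.08 = 13.9316.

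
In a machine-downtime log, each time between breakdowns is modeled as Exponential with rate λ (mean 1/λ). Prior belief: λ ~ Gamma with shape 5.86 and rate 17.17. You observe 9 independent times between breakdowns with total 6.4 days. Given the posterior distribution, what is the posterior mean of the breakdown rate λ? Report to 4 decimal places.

With a Gamma(shape α, rate β) prior on the exponential rate λ, the posterior after n observations with total T = Σxᵢ is Gamma(α+n, β+T).
Posterior: Gamma(5.86+9, 17.17+6.4) = Gamma(14.86, 23.57).
Posterior mean of λ = α/β = 14.86/23.57 = 0.6305.

0.6305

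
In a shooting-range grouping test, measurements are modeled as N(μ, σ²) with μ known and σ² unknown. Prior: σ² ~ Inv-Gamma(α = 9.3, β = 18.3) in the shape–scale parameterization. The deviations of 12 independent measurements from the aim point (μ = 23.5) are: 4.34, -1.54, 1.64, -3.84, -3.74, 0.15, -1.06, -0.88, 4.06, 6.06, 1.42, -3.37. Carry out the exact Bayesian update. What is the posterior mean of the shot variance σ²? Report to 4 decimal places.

With known mean μ and an Inverse-Gamma(α, β) prior on σ², the Normal likelihood is conjugate: posterior is Inv-Gamma(α + n/2, β + Σ(xᵢ−μ)²/2).
Σ(xᵢ−μ)² = (4.34)² + (-1.54)² + (1.64)² + (-3.84)² + (-3.74)² + (0.15)² + (-1.06)² + (-0.88)² + (4.06)² + (6.06)² + (1.42)² + (-3.37)² = 121.1310.
Posterior: Inv-Gamma(9.3 + 12/2, 18.3 + 121.1310/2) = Inv-Gamma(15.30, 78.86550).
E[σ²|data] = β/(α−1) = 78.86550/14.30 = 5.5151.

5.5151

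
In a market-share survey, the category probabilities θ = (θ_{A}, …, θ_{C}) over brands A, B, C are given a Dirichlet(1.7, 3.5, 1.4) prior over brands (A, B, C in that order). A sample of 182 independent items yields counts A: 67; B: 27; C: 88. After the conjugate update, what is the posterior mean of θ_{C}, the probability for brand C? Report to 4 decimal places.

The Dirichlet prior is conjugate to the Multinomial likelihood: each posterior αⱼ = prior αⱼ + observed count nⱼ.
Posterior concentration: (68.7, 30.5, 89.4), total = 188.6.
E[θ_{C}|data] = α_{C}/Σα = 89.4/188.6 = 0.4740.

0.4740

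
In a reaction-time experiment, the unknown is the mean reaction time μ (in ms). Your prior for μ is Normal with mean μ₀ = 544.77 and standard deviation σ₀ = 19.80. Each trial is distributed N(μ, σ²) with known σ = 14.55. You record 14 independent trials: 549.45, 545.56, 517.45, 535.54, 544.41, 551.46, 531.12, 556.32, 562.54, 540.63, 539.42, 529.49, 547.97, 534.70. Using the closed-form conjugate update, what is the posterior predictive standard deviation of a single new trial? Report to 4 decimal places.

15.0420

For Normal data with known variance σ², a Normal(μ₀, σ₀²) prior on μ is conjugate. Posterior precision = 1/σ₀² + n/σ²; posterior mean is the precision-weighted average of μ₀ and x̄.
σ₀² = 19.80² = 392.04, σ² = 14.55² = 211.7025; σ² + n·σ₀² = 211.7025 + 14·392.04 = 5700.2625.
Posterior precision = 1/σ₀² + n/σ² = 1/392.04 + 14/211.7025 = (σ² + n·σ₀²)/(σ₀²σ²) = 5700.2625/(392.04·211.7025); posterior variance σₙ² = σ₀²σ²/(σ² + n·σ₀²) = 392.04·211.7025/5700.2625 = 14.560005.
Predictive variance for one new observation = σₙ² + σ² = 392.04·211.7025/5700.2625 + 211.7025 = σ²·(σ₀² + 5700.2625)/5700.2625 = 211.7025·6092.3025/5700.2625 = 226.262505; SD = √(211.7025·6092.3025/5700.2625) = 15.0420.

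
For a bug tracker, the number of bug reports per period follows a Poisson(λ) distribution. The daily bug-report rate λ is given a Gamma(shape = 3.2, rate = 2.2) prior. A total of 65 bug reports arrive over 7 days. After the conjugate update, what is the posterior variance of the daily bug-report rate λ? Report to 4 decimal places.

With a Gamma(shape α, rate β) prior, the Poisson likelihood is conjugate: the posterior is Gamma(α + ΣXᵢ, β + n).
Posterior: Gamma(α+S, β+n) = Gamma(3.2+65, 2.2+7) = Gamma(68.2, 9.2).
Var = α/β² = 68.2/9.2² = 0.8058.

0.8058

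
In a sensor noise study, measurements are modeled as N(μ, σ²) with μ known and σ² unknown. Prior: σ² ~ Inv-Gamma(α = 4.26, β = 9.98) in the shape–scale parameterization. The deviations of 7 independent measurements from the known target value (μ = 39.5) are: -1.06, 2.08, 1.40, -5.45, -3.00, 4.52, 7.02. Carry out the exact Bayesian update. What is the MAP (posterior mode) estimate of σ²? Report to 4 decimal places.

7.7502

With known mean μ and an Inverse-Gamma(α, β) prior on σ², the Normal likelihood is conjugate: posterior is Inv-Gamma(α + n/2, β + Σ(xᵢ−μ)²/2).
Σ(xᵢ−μ)² = (-1.06)² + (2.08)² + (1.40)² + (-5.45)² + (-3.00)² + (4.52)² + (7.02)² = 115.8233.
Posterior: Inv-Gamma(4.26 + 7/2, 9.98 + 115.8233/2) = Inv-Gamma(7.76, 67.89165).
Mode = β/(α+1) = 67.89165/8.76 = 7.7502.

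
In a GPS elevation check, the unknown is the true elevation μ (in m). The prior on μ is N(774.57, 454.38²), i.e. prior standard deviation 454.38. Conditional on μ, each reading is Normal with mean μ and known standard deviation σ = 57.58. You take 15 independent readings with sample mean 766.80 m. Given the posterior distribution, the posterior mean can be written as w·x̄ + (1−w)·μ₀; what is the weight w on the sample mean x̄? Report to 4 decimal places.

0.9989

For Normal data with known variance σ², a Normal(μ₀, σ₀²) prior on μ is conjugate. Posterior precision = 1/σ₀² + n/σ²; posterior mean is the precision-weighted average of μ₀ and x̄.
σ₀² = 454.38² = 206461.1844, σ² = 57.58² = 3315.4564. Prior precision 1/σ₀² = 1/206461.1844; data precision n/σ² = 15/3315.4564.
w = (n/σ²)/(1/σ₀² + n/σ²) = n·σ₀²/(σ² + n·σ₀²) = 15·206461.1844/(3315.4564 + 15·206461.1844) = 3096917.766/3100233.2224 = 0.9989.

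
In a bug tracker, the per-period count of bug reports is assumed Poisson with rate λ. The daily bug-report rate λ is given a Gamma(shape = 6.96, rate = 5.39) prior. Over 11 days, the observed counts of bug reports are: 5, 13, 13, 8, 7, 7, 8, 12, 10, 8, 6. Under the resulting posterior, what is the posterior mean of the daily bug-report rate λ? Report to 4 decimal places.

With a Gamma(shape α, rate β) prior, the Poisson likelihood is conjugate: the posterior is Gamma(α + ΣXᵢ, β + n).
Sum of counts S = 97 over n = 11 days.
Posterior: Gamma(α+S, β+n) = Gamma(6.96+97, 5.39+11) = Gamma(103.96, 16.39).
Posterior mean = α/β = 103.96/16.39 = 6.3429.

6.3429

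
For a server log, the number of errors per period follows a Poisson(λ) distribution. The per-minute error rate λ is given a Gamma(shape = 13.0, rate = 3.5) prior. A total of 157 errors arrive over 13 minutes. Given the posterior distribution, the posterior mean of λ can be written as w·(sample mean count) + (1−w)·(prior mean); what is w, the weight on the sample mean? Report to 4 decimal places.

With a Gamma(shape α, rate β) prior, the Poisson likelihood is conjugate: the posterior is Gamma(α + ΣXᵢ, β + n).
Posterior mean = (α₀+S)/(β₀+n) = [n/(β₀+n)]·(S/n) + [β₀/(β₀+n)]·(α₀/β₀), so only n and β₀ enter the weight.
Weight on data w = n/(β₀+n) = 13/(3.5+13) = 13/16.5 = 0.7879.

0.7879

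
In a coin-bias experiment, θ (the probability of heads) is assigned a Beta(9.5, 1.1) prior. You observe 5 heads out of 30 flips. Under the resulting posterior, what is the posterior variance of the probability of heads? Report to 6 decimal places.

0.005519

The Beta prior is conjugate to a Binomial/Bernoulli likelihood; the update adds successes to α and failures to β.
Posterior: Beta(α+k, β+n−k) = Beta(9.5+5, 1.1+25) = Beta(14.5, 26.1).
Var = αβ/((α+β)²(α+β+1)) = 14.5·26.1/(40.6²·41.6) = 0.005519.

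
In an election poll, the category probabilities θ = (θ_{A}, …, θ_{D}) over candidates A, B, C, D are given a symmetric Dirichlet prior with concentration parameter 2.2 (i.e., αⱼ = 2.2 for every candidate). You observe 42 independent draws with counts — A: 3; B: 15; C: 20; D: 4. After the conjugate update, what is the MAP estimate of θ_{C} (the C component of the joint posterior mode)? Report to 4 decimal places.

0.4530

The Dirichlet prior is conjugate to the Multinomial likelihood: each posterior αⱼ = prior αⱼ + observed count nⱼ.
Posterior concentration: (5.2, 17.2, 22.2, 6.2), total = 50.8.
Joint mode component: (α_{C}−1)/(Σα−K) = 21.2/46.8 = 0.4530.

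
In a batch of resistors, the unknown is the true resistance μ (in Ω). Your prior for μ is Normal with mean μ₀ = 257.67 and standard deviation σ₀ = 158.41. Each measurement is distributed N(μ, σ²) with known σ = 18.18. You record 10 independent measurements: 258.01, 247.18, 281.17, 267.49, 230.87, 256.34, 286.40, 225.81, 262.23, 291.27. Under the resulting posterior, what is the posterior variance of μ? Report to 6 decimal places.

For Normal data with known variance σ², a Normal(μ₀, σ₀²) prior on μ is conjugate. Posterior precision = 1/σ₀² + n/σ²; posterior mean is the precision-weighted average of μ₀ and x̄.
σ₀² = 158.41² = 25093.7281, σ² = 18.18² = 330.5124; σ² + n·σ₀² = 330.5124 + 10·25093.7281 = 251267.7934.
Posterior precision = 1/σ₀² + n/σ² = 1/25093.7281 + 10/330.5124 = (σ² + n·σ₀²)/(σ₀²σ²) = 251267.7934/(25093.7281·330.5124); posterior variance σₙ² = σ₀²σ²/(σ² + n·σ₀²) = 25093.7281·330.5124/251267.7934 = 33.007765.

33.007765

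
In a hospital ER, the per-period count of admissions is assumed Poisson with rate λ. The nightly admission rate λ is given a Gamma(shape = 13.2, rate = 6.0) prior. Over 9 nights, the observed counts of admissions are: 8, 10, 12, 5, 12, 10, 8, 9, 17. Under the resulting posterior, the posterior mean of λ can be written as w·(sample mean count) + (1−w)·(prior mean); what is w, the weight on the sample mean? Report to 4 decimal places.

0.6000

With a Gamma(shape α, rate β) prior, the Poisson likelihood is conjugate: the posterior is Gamma(α + ΣXᵢ, β + n).
Posterior mean = (α₀+S)/(β₀+n) = [n/(β₀+n)]·(S/n) + [β₀/(β₀+n)]·(α₀/β₀), so only n and β₀ enter the weight.
Weight on data w = n/(β₀+n) = 9/(6.0+9) = 9/15.0 = 0.6000.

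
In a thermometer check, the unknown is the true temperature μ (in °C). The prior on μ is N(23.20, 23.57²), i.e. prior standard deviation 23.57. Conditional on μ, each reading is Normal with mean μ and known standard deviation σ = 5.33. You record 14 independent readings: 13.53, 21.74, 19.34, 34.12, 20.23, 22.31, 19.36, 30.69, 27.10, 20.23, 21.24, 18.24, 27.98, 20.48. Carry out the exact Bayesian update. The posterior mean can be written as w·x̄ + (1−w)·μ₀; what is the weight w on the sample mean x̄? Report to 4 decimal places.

For Normal data with known variance σ², a Normal(μ₀, σ₀²) prior on μ is conjugate. Posterior precision = 1/σ₀² + n/σ²; posterior mean is the precision-weighted average of μ₀ and x̄.
σ₀² = 23.57² = 555.5449, σ² = 5.33² = 28.4089. Prior precision 1/σ₀² = 1/555.5449; data precision n/σ² = 14/28.4089.
w = (n/σ²)/(1/σ₀² + n/σ²) = n·σ₀²/(σ² + n·σ₀²) = 14·555.5449/(28.4089 + 14·555.5449) = 7777.6286/7806.0375 = 0.9964.

0.9964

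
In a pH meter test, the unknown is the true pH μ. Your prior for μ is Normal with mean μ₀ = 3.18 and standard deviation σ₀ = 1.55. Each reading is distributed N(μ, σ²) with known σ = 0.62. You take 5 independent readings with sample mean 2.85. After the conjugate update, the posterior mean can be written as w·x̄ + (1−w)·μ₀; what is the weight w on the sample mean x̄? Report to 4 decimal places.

0.9690

For Normal data with known variance σ², a Normal(μ₀, σ₀²) prior on μ is conjugate. Posterior precision = 1/σ₀² + n/σ²; posterior mean is the precision-weighted average of μ₀ and x̄.
σ₀² = 1.55² = 2.4025, σ² = 0.62² = 0.3844. Prior precision 1/σ₀² = 1/2.4025; data precision n/σ² = 5/0.3844.
w = (n/σ²)/(1/σ₀² + n/σ²) = n·σ₀²/(σ² + n·σ₀²) = 5·2.4025/(0.3844 + 5·2.4025) = 12.0125/12.3969 = 0.9690.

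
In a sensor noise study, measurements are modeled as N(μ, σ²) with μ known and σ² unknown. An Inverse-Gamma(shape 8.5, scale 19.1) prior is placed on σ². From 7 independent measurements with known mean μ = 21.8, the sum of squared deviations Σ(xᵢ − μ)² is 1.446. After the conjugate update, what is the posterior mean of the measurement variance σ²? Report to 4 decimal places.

With known mean μ and an Inverse-Gamma(α, β) prior on σ², the Normal likelihood is conjugate: posterior is Inv-Gamma(α + n/2, β + Σ(xᵢ−μ)²/2).
Posterior: Inv-Gamma(8.5 + 7/2, 19.1 + 1.446/2) = Inv-Gamma(12.00, 19.8230).
E[σ²|data] = β/(α−1) = 19.8230/11.00 = 1.8021.

1.8021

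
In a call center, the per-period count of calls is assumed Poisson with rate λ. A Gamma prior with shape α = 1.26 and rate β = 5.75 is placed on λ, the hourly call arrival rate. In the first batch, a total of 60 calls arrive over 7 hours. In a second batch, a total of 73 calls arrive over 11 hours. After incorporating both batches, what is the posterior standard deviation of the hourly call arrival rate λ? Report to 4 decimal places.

With a Gamma(shape α, rate β) prior, the Poisson likelihood is conjugate: the posterior is Gamma(α + ΣXᵢ, β + n).
After batch 1: Gamma(α+S, β+n) = Gamma(1.26+60, 5.75+7) = Gamma(61.26, 12.75).
After batch 2: Gamma(α+S, β+n) = Gamma(61.26+73, 12.75+11) = Gamma(134.26, 23.75).
SD = √α/β = √134.26/23.75 = 0.4879.

0.4879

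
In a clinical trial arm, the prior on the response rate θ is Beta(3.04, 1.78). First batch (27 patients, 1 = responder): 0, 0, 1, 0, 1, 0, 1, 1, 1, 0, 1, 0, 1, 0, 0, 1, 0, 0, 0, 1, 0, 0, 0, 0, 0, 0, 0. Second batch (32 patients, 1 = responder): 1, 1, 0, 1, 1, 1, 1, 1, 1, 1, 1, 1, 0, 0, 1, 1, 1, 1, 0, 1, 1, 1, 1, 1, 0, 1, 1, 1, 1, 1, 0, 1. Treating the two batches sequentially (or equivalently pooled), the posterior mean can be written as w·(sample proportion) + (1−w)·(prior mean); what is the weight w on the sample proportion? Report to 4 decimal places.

0.9245

The Beta prior is conjugate to a Binomial/Bernoulli likelihood; the update adds successes to α and failures to β.
Total number of patients: n = 27 + 32 = 59.
Posterior mean = (α₀+k)/(α₀+β₀+n) = [n/(α₀+β₀+n)]·(k/n) + [(α₀+β₀)/(α₀+β₀+n)]·α₀/(α₀+β₀), so only n and the prior enter the weight.
The weight on the data is w = n/(α₀+β₀+n) = 59/(3.04+1.78+59) = 59/63.82 = 0.9245.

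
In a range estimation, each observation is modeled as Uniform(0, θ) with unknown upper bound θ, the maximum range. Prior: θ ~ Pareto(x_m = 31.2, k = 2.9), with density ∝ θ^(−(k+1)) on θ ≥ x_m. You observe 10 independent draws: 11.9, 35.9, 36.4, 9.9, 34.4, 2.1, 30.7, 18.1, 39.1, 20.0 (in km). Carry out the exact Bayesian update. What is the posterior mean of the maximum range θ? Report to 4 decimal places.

42.3857

A Pareto(scale x_m, shape k) prior on the upper bound θ of Uniform(0, θ) is conjugate: posterior is Pareto(max(x_m, max xᵢ), k + n).
Sample maximum = 39.1; prior scale x_m = 31.2 → posterior scale = max = 39.1.
Posterior shape = 2.9 + 10 = 12.9.
E[θ|data] = k·x_m/(k−1) = 12.9·39.1/11.9 = 42.3857.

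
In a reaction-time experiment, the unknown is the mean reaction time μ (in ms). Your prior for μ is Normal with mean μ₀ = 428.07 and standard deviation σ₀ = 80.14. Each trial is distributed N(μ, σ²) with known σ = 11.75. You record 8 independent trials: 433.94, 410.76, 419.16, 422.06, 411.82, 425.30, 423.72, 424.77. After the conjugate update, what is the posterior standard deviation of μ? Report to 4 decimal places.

For Normal data with known variance σ², a Normal(μ₀, σ₀²) prior on μ is conjugate. Posterior precision = 1/σ₀² + n/σ²; posterior mean is the precision-weighted average of μ₀ and x̄.
σ₀² = 80.14² = 6422.4196, σ² = 11.75² = 138.0625; σ² + n·σ₀² = 138.0625 + 8·6422.4196 = 51517.4193.
Posterior precision = 1/σ₀² + n/σ² = 1/6422.4196 + 8/138.0625 = (σ² + n·σ₀²)/(σ₀²σ²) = 51517.4193/(6422.4196·138.0625); posterior variance σₙ² = σ₀²σ²/(σ² + n·σ₀²) = 6422.4196·138.0625/51517.4193 = 17.211563.
Posterior SD = √σₙ² = √(6422.4196·138.0625/51517.4193) = 4.1487.

4.1487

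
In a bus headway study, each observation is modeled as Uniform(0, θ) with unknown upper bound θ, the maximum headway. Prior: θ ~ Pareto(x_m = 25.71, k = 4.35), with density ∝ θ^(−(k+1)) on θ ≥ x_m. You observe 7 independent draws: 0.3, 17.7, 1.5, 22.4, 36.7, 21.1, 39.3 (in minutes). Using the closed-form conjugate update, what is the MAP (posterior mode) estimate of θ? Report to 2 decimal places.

39.30

A Pareto(scale x_m, shape k) prior on the upper bound θ of Uniform(0, θ) is conjugate: posterior is Pareto(max(x_m, max xᵢ), k + n).
Sample maximum = 39.3; prior scale x_m = 25.71 → posterior scale = max = 39.30.
Posterior shape = 4.35 + 7 = 11.35.
The Pareto density is decreasing on [x_m, ∞), so the mode is x_m = 39.30.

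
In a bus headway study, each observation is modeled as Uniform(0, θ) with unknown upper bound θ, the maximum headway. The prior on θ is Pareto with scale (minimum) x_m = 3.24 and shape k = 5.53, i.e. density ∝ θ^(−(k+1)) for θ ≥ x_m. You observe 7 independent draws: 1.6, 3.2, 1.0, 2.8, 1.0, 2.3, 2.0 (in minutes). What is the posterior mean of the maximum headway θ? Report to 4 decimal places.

3.5210

A Pareto(scale x_m, shape k) prior on the upper bound θ of Uniform(0, θ) is conjugate: posterior is Pareto(max(x_m, max xᵢ), k + n).
Sample maximum = 3.2; prior scale x_m = 3.24 → posterior scale = max = 3.24.
Posterior shape = 5.53 + 7 = 12.53.
E[θ|data] = k·x_m/(k−1) = 12.53·3.24/11.53 = 3.5210.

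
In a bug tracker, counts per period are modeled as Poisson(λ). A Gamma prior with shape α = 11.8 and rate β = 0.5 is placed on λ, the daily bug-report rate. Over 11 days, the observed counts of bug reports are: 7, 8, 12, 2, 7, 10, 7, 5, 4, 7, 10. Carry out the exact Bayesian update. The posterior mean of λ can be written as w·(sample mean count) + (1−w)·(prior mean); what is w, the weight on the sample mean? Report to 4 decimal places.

With a Gamma(shape α, rate β) prior, the Poisson likelihood is conjugate: the posterior is Gamma(α + ΣXᵢ, β + n).
Posterior mean = (α₀+S)/(β₀+n) = [n/(β₀+n)]·(S/n) + [β₀/(β₀+n)]·(α₀/β₀), so only n and β₀ enter the weight.
Weight on data w = n/(β₀+n) = 11/(0.5+11) = 11/11.5 = 0.9565.

0.9565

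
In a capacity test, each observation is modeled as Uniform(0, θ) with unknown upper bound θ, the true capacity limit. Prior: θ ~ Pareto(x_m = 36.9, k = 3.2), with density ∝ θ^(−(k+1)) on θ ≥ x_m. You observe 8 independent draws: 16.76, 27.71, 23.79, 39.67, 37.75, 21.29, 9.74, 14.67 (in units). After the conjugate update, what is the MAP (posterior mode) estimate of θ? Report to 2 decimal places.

39.67

A Pareto(scale x_m, shape k) prior on the upper bound θ of Uniform(0, θ) is conjugate: posterior is Pareto(max(x_m, max xᵢ), k + n).
Sample maximum = 39.67; prior scale x_m = 36.9 → posterior scale = max = 39.67.
Posterior shape = 3.2 + 8 = 11.2.
The Pareto density is decreasing on [x_m, ∞), so the mode is x_m = 39.67.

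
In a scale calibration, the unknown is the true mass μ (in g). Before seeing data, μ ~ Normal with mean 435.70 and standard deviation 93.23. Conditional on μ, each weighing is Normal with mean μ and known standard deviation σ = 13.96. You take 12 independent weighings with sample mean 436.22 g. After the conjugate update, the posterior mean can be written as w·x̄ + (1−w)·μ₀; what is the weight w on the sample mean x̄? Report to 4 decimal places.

0.9981

For Normal data with known variance σ², a Normal(μ₀, σ₀²) prior on μ is conjugate. Posterior precision = 1/σ₀² + n/σ²; posterior mean is the precision-weighted average of μ₀ and x̄.
σ₀² = 93.23² = 8691.8329, σ² = 13.96² = 194.8816. Prior precision 1/σ₀² = 1/8691.8329; data precision n/σ² = 12/194.8816.
w = (n/σ²)/(1/σ₀² + n/σ²) = n·σ₀²/(σ² + n·σ₀²) = 12·8691.8329/(194.8816 + 12·8691.8329) = 104301.9948/104496.8764 = 0.9981.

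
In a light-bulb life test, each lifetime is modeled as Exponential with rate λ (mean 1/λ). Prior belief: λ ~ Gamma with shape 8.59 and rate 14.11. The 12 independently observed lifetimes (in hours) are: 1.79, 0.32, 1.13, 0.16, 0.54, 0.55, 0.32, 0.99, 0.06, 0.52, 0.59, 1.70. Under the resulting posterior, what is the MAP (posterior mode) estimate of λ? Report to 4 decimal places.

With a Gamma(shape α, rate β) prior on the exponential rate λ, the posterior after n observations with total T = Σxᵢ is Gamma(α+n, β+T).
Sum of observations T = 8.67 hours; n = 12.
Posterior: Gamma(8.59+12, 14.11+8.67) = Gamma(20.59, 22.78).
Mode = (α−1)/β = 0.8600.

0.8600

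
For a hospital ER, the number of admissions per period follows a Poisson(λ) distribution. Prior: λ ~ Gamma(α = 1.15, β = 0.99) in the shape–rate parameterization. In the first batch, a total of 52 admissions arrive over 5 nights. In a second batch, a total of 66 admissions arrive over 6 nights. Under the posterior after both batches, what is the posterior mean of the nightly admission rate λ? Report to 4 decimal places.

With a Gamma(shape α, rate β) prior, the Poisson likelihood is conjugate: the posterior is Gamma(α + ΣXᵢ, β + n).
After batch 1: Gamma(α+S, β+n) = Gamma(1.15+52, 0.99+5) = Gamma(53.15, 5.99).
After batch 2: Gamma(α+S, β+n) = Gamma(53.15+66, 5.99+6) = Gamma(119.15, 11.99).
Posterior mean = α/β = 119.15/11.99 = 9.9374.

9.9374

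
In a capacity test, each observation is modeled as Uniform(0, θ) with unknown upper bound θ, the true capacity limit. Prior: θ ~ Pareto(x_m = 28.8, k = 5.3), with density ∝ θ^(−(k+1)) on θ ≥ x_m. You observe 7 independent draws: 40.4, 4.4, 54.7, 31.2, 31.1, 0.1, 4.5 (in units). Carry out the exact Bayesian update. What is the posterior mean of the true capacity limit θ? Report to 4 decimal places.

59.5407

A Pareto(scale x_m, shape k) prior on the upper bound θ of Uniform(0, θ) is conjugate: posterior is Pareto(max(x_m, max xᵢ), k + n).
Sample maximum = 54.7; prior scale x_m = 28.8 → posterior scale = max = 54.7.
Posterior shape = 5.3 + 7 = 12.3.
E[θ|data] = k·x_m/(k−1) = 12.3·54.7/11.3 = 59.5407.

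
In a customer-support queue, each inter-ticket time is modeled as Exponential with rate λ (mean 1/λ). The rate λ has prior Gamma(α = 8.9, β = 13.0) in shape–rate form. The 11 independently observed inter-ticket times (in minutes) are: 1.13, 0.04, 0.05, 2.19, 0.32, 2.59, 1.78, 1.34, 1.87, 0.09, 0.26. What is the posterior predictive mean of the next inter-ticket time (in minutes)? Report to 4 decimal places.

1.3048

With a Gamma(shape α, rate β) prior on the exponential rate λ, the posterior after n observations with total T = Σxᵢ is Gamma(α+n, β+T).
Sum of observations T = 11.66 minutes; n = 11.
Posterior: Gamma(8.9+11, 13.0+11.66) = Gamma(19.9, 24.66).
The predictive distribution for the next observation is Lomax; its mean is β/(α−1) = 24.66/18.9 = 1.3048.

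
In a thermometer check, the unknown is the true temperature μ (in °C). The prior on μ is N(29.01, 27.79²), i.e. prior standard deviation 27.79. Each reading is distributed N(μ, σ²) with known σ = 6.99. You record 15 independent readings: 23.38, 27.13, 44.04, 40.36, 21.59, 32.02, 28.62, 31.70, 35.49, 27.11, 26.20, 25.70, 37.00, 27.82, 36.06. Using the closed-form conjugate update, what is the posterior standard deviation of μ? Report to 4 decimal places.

1.8010

For Normal data with known variance σ², a Normal(μ₀, σ₀²) prior on μ is conjugate. Posterior precision = 1/σ₀² + n/σ²; posterior mean is the precision-weighted average of μ₀ and x̄.
σ₀² = 27.79² = 772.2841, σ² = 6.99² = 48.8601; σ² + n·σ₀² = 48.8601 + 15·772.2841 = 11633.1216.
Posterior precision = 1/σ₀² + n/σ² = 1/772.2841 + 15/48.8601 = (σ² + n·σ₀²)/(σ₀²σ²) = 11633.1216/(772.2841·48.8601); posterior variance σₙ² = σ₀²σ²/(σ² + n·σ₀²) = 772.2841·48.8601/11633.1216 = 3.243659.
Posterior SD = √σₙ² = √(772.2841·48.8601/11633.1216) = 1.8010.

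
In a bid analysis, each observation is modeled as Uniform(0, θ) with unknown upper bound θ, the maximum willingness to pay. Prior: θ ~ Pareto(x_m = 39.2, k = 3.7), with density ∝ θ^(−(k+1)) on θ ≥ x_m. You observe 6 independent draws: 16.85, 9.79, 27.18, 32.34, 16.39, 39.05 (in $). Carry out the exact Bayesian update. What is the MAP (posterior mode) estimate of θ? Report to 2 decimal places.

A Pareto(scale x_m, shape k) prior on the upper bound θ of Uniform(0, θ) is conjugate: posterior is Pareto(max(x_m, max xᵢ), k + n).
Sample maximum = 39.05; prior scale x_m = 39.2 → posterior scale = max = 39.20.
Posterior shape = 3.7 + 6 = 9.7.
The Pareto density is decreasing on [x_m, ∞), so the mode is x_m = 39.20.

39.20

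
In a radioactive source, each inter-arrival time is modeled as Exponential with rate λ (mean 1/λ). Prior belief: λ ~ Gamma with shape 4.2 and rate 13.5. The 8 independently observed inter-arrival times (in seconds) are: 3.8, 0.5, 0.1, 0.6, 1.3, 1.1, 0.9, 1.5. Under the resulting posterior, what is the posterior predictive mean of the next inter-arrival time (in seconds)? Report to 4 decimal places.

With a Gamma(shape α, rate β) prior on the exponential rate λ, the posterior after n observations with total T = Σxᵢ is Gamma(α+n, β+T).
Sum of observations T = 9.8 seconds; n = 8.
Posterior: Gamma(4.2+8, 13.5+9.8) = Gamma(12.2, 23.3).
The predictive distribution for the next observation is Lomax; its mean is β/(α−1) = 23.3/11.2 = 2.0804.

2.0804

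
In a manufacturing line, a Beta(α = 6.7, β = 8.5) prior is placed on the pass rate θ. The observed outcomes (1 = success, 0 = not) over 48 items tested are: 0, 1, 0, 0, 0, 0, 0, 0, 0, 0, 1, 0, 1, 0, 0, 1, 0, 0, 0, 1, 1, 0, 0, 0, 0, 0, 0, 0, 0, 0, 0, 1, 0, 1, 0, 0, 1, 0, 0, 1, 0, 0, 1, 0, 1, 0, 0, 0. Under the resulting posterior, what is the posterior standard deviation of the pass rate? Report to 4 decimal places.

0.0570

The Beta prior is conjugate to a Binomial/Bernoulli likelihood; the update adds successes to α and failures to β.
Posterior: Beta(α+k, β+n−k) = Beta(6.7+12, 8.5+36) = Beta(18.7, 44.5).
Var = αβ/((α+β)²(α+β+1)) = 18.7·44.5/(63.2²·64.2) = 0.00324513; SD = √0.00324513 = 0.0570.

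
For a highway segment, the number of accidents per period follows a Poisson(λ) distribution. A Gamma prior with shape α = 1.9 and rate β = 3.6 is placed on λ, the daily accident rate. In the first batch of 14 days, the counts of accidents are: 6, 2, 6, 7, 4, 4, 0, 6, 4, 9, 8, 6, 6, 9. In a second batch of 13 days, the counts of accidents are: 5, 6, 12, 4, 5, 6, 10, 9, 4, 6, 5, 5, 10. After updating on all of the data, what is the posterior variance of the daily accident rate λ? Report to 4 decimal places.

With a Gamma(shape α, rate β) prior, the Poisson likelihood is conjugate: the posterior is Gamma(α + ΣXᵢ, β + n).
Batch 1: sum of counts S = 77 over n = 14 days.
After batch 1: Gamma(α+S, β+n) = Gamma(1.9+77, 3.6+14) = Gamma(78.9, 17.6).
Batch 2: sum of counts S = 87 over n = 13 days.
After batch 2: Gamma(α+S, β+n) = Gamma(78.9+87, 17.6+13) = Gamma(165.9, 30.6).
Var = α/β² = 165.9/30.6² = 0.1772.

0.1772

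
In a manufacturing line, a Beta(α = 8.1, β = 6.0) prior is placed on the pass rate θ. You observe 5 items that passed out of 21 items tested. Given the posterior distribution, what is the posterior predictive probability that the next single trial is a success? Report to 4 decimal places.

0.3732

The Beta prior is conjugate to a Binomial/Bernoulli likelihood; the update adds successes to α and failures to β.
Posterior: Beta(α+k, β+n−k) = Beta(8.1+5, 6.0+16) = Beta(13.1, 22.0).
For a single future Bernoulli trial, P(success | data) = α/(α+β) = 0.3732.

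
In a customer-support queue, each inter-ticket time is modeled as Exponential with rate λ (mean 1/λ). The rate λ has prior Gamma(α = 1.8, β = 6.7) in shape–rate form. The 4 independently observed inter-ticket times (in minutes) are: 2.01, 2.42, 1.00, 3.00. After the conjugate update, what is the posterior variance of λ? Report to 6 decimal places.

With a Gamma(shape α, rate β) prior on the exponential rate λ, the posterior after n observations with total T = Σxᵢ is Gamma(α+n, β+T).
Sum of observations T = 8.43 minutes; n = 4.
Posterior: Gamma(1.8+4, 6.7+8.43) = Gamma(5.8, 15.13).
Var = α/β² = 0.025337.

0.025337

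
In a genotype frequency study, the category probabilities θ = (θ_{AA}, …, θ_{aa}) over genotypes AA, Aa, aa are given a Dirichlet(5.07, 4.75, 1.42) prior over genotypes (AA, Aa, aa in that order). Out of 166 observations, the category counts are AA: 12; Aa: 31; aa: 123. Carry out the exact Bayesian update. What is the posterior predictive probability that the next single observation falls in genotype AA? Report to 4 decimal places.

0.0963

The Dirichlet prior is conjugate to the Multinomial likelihood: each posterior αⱼ = prior αⱼ + observed count nⱼ.
Posterior concentration: (17.07, 35.75, 124.42), total = 177.24.
P(next = AA | data) = α_{AA}/Σα = 0.0963.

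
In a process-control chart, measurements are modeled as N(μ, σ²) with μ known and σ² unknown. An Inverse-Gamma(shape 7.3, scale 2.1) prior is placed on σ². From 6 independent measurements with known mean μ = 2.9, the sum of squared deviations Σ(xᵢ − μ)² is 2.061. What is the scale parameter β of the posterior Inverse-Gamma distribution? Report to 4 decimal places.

With known mean μ and an Inverse-Gamma(α, β) prior on σ², the Normal likelihood is conjugate: posterior is Inv-Gamma(α + n/2, β + Σ(xᵢ−μ)²/2).
Posterior: Inv-Gamma(7.3 + 6/2, 2.1 + 2.061/2) = Inv-Gamma(10.30, 3.1305).
Posterior β = 3.1305.

3.1305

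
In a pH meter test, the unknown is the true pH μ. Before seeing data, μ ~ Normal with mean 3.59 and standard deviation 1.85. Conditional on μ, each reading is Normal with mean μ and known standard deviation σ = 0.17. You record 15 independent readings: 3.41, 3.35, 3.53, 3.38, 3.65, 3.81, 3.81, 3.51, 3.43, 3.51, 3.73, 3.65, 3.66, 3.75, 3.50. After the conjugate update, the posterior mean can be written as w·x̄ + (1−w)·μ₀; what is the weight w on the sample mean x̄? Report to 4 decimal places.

0.9994

For Normal data with known variance σ², a Normal(μ₀, σ₀²) prior on μ is conjugate. Posterior precision = 1/σ₀² + n/σ²; posterior mean is the precision-weighted average of μ₀ and x̄.
σ₀² = 1.85² = 3.4225, σ² = 0.17² = 0.0289. Prior precision 1/σ₀² = 1/3.4225; data precision n/σ² = 15/0.0289.
w = (n/σ²)/(1/σ₀² + n/σ²) = n·σ₀²/(σ² + n·σ₀²) = 15·3.4225/(0.0289 + 15·3.4225) = 51.3375/51.3664 = 0.9994.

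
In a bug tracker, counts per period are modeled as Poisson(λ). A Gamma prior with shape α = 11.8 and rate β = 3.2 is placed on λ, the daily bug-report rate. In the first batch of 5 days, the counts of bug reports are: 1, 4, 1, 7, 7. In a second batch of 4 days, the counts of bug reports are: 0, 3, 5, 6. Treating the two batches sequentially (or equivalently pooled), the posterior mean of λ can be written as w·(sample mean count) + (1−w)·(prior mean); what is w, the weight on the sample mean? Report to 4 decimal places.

0.7377

With a Gamma(shape α, rate β) prior, the Poisson likelihood is conjugate: the posterior is Gamma(α + ΣXᵢ, β + n).
Total number of days: n = 5 + 4 = 9.
Posterior mean = (α₀+S)/(β₀+n) = [n/(β₀+n)]·(S/n) + [β₀/(β₀+n)]·(α₀/β₀), so only n and β₀ enter the weight.
Weight on data w = n/(β₀+n) = 9/(3.2+9) = 9/12.2 = 0.7377.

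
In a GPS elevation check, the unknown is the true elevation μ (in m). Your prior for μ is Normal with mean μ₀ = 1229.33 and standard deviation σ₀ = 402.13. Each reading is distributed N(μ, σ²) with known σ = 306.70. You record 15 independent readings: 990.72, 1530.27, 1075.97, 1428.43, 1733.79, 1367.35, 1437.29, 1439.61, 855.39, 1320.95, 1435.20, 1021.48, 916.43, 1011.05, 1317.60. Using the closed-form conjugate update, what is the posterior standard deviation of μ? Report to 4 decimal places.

77.6974

For Normal data with known variance σ², a Normal(μ₀, σ₀²) prior on μ is conjugate. Posterior precision = 1/σ₀² + n/σ²; posterior mean is the precision-weighted average of μ₀ and x̄.
σ₀² = 402.13² = 161708.5369, σ² = 306.70² = 94064.89; σ² + n·σ₀² = 94064.89 + 15·161708.5369 = 2519692.9435.
Posterior precision = 1/σ₀² + n/σ² = 1/161708.5369 + 15/94064.89 = (σ² + n·σ₀²)/(σ₀²σ²) = 2519692.9435/(161708.5369·94064.89); posterior variance σₙ² = σ₀²σ²/(σ² + n·σ₀²) = 161708.5369·94064.89/2519692.9435 = 6036.884683.
Posterior SD = √σₙ² = √(161708.5369·94064.89/2519692.9435) = 77.6974.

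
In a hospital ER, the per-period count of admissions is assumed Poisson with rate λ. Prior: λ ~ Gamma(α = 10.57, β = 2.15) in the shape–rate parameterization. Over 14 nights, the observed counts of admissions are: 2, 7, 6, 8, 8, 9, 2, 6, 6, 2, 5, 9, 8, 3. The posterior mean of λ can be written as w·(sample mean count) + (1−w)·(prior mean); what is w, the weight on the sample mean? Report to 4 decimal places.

With a Gamma(shape α, rate β) prior, the Poisson likelihood is conjugate: the posterior is Gamma(α + ΣXᵢ, β + n).
Posterior mean = (α₀+S)/(β₀+n) = [n/(β₀+n)]·(S/n) + [β₀/(β₀+n)]·(α₀/β₀), so only n and β₀ enter the weight.
Weight on data w = n/(β₀+n) = 14/(2.15+14) = 14/16.15 = 0.8669.

0.8669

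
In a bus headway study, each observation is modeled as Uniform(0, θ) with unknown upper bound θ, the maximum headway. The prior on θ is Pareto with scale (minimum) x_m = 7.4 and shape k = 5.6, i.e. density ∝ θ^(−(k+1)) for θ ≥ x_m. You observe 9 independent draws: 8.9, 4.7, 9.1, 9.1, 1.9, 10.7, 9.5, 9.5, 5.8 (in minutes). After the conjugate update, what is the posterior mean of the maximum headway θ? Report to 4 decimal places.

A Pareto(scale x_m, shape k) prior on the upper bound θ of Uniform(0, θ) is conjugate: posterior is Pareto(max(x_m, max xᵢ), k + n).
Sample maximum = 10.7; prior scale x_m = 7.4 → posterior scale = max = 10.7.
Posterior shape = 5.6 + 9 = 14.6.
E[θ|data] = k·x_m/(k−1) = 14.6·10.7/13.6 = 11.4868.

11.4868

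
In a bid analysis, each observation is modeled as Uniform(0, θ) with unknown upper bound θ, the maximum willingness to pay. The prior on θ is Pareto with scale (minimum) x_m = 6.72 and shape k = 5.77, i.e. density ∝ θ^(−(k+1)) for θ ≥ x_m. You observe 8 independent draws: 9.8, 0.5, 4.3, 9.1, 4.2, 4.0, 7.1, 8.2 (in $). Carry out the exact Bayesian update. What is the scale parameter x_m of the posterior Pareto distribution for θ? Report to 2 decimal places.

A Pareto(scale x_m, shape k) prior on the upper bound θ of Uniform(0, θ) is conjugate: posterior is Pareto(max(x_m, max xᵢ), k + n).
Sample maximum = 9.8; prior scale x_m = 6.72 → posterior scale = max = 9.80.
Posterior shape = 5.77 + 8 = 13.77.
Posterior scale x_m = 9.80.

9.80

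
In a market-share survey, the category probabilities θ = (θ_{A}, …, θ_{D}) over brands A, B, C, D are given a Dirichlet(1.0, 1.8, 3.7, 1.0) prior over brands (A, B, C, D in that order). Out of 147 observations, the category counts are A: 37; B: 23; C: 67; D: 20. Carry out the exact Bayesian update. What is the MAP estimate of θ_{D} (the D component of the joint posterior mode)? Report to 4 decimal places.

0.1329

The Dirichlet prior is conjugate to the Multinomial likelihood: each posterior αⱼ = prior αⱼ + observed count nⱼ.
Posterior concentration: (38.0, 24.8, 70.7, 21.0), total = 154.5.
Joint mode component: (α_{D}−1)/(Σα−K) = 20.0/150.5 = 0.1329.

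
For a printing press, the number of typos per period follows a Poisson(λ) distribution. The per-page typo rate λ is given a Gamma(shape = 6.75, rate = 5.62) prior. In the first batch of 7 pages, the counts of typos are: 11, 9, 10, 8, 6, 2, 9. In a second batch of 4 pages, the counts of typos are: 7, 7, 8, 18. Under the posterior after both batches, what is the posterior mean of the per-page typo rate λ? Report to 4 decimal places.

6.1221

With a Gamma(shape α, rate β) prior, the Poisson likelihood is conjugate: the posterior is Gamma(α + ΣXᵢ, β + n).
Batch 1: sum of counts S = 55 over n = 7 pages.
After batch 1: Gamma(α+S, β+n) = Gamma(6.75+55, 5.62+7) = Gamma(61.75, 12.62).
Batch 2: sum of counts S = 40 over n = 4 pages.
After batch 2: Gamma(α+S, β+n) = Gamma(61.75+40, 12.62+4) = Gamma(101.75, 16.62).
Posterior mean = α/β = 101.75/16.62 = 6.1221.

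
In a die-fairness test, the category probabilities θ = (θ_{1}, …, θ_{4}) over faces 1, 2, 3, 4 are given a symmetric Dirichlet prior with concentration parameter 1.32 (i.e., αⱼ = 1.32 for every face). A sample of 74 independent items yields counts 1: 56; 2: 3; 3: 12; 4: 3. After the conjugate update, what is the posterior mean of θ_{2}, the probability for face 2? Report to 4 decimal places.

0.0545

The Dirichlet prior is conjugate to the Multinomial likelihood: each posterior αⱼ = prior αⱼ + observed count nⱼ.
Posterior concentration: (57.32, 4.32, 13.32, 4.32), total = 79.28.
E[θ_{2}|data] = α_{2}/Σα = 4.32/79.28 = 0.0545.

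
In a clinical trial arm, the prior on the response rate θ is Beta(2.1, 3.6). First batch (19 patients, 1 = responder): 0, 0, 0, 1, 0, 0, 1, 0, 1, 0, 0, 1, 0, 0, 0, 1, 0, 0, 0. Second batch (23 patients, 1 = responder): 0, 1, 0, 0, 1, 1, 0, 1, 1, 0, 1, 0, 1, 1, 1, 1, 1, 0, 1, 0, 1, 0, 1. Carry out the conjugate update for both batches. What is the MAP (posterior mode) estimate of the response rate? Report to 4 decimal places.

The Beta prior is conjugate to a Binomial/Bernoulli likelihood; the update adds successes to α and failures to β.
After batch 1: Beta(2.1+5, 3.6+14) = Beta(7.1, 17.6).
After batch 2: Beta(7.1+14, 17.6+9) = Beta(21.1, 26.6).
Mode of Beta(a,b) for a,b>1 is (a−1)/(a+b−2) = 20.1/45.7 = 0.4398.

0.4398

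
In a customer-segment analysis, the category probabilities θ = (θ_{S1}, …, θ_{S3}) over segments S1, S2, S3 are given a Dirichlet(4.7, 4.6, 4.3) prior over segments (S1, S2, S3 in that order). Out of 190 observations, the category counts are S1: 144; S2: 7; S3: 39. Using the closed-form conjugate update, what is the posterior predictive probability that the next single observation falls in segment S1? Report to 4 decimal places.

The Dirichlet prior is conjugate to the Multinomial likelihood: each posterior αⱼ = prior αⱼ + observed count nⱼ.
Posterior concentration: (148.7, 11.6, 43.3), total = 203.6.
P(next = S1 | data) = α_{S1}/Σα = 0.7304.

0.7304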